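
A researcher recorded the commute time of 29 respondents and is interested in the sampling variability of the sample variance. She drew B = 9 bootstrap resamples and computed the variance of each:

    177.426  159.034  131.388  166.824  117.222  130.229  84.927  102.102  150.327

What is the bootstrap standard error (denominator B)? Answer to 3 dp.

Bootstrap SE is the standard deviation of the 9 replicate variances.
Mean of replicates: (177.426 + 159.034 + 131.388 + 166.824 + 117.222 + 130.229 + 84.927 + 102.102 + 150.327) / 9 = 1219.4790 / 9 = 135.4977
Sum of squared deviations: (+41.9283)² + (+23.5363)² + (−4.1097)² + (+31.3263)² + (−18.2757)² + (−5.2687)² + (−50.5707)² + (−33.3957)² + (+14.8293)² = 7564.5035
Variance = 7564.5035 / 9 = 840.5004
SE* = √840.5004

SE* = 28.991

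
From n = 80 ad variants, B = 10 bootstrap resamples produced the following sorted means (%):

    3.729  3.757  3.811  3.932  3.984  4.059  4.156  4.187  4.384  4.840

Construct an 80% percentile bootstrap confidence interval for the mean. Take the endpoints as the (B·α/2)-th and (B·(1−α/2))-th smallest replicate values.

(3.729, 4.384)

α = 0.20; lower rank = 10 × 0.100 = 1; upper rank = 10 × 0.900 = 9.
The 1st smallest replicate is 3.729; the 9th is 4.384.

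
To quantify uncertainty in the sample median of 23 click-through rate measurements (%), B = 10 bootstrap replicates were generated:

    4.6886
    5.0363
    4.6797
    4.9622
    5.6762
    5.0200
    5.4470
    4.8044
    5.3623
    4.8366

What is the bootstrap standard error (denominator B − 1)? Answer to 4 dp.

SE* = 0.3382

Bootstrap SE is the standard deviation of the 10 replicate medians.
Mean of replicates: (4.6886 + 5.0363 + 4.6797 + 4.9622 + 5.6762 + 5.0200 + 5.4470 + 4.8044 + 5.3623 + 4.8366) / 10 = 50.51330 / 10 = 5.05133
Sum of squared deviations: (−0.36273)² + (−0.01503)² + (−0.37163)² + (−0.08913)² + (+0.62487)² + (−0.03133)² + (+0.39567)² + (−0.24693)² + (+0.31097)² + (−0.21473)² = 1.02964
Variance = 1.02964 / 9 = 0.11440
SE* = √0.11440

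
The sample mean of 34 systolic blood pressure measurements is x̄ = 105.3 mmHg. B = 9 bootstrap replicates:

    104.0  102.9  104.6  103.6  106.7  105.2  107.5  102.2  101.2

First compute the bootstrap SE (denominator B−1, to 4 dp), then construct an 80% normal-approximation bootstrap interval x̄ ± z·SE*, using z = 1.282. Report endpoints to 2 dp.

(102.68, 107.92)

Mean of replicates = 104.2111; sum of squared deviations = 33.3889; SE* = √(33.3889/8) = 2.0429
Margin = 1.282 × 2.0429 = 2.619
Interval: 105.3 ± 2.619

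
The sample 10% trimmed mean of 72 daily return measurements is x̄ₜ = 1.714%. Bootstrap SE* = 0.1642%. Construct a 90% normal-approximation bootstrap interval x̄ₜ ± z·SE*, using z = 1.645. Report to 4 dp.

Margin = 1.645 × 0.1642 = 0.27011
Interval: 1.714 ± 0.27011

(1.4439, 1.9841)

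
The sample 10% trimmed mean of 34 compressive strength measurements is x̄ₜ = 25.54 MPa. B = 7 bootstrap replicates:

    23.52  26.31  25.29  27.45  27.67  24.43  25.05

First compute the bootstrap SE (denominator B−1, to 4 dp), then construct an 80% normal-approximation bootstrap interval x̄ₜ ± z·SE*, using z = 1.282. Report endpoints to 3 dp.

Mean of replicates = 25.6743; sum of squared deviations = 14.2668; SE* = √(14.2668/6) = 1.5420
Margin = 1.282 × 1.5420 = 1.9768
Interval: 25.54 ± 1.9768

(23.563, 27.517)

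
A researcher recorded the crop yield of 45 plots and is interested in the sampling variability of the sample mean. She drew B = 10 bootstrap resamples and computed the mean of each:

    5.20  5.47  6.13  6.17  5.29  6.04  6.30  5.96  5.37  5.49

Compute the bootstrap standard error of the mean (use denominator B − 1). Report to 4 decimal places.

SE* = 0.4157

Bootstrap SE is the standard deviation of the 10 replicate means.
Mean of replicates: (5.20 + 5.47 + 6.13 + 6.17 + 5.29 + 6.04 + 6.30 + 5.96 + 5.37 + 5.49) / 10 = 57.42000 / 10 = 5.74200
Sum of squared deviations: (−0.54200)² + (−0.27200)² + (+0.38800)² + (+0.42800)² + (−0.45200)² + (+0.29800)² + (+0.55800)² + (+0.21800)² + (−0.37200)² + (−0.25200)² = 1.55536
Variance = 1.55536 / 9 = 0.17282
SE* = √0.17282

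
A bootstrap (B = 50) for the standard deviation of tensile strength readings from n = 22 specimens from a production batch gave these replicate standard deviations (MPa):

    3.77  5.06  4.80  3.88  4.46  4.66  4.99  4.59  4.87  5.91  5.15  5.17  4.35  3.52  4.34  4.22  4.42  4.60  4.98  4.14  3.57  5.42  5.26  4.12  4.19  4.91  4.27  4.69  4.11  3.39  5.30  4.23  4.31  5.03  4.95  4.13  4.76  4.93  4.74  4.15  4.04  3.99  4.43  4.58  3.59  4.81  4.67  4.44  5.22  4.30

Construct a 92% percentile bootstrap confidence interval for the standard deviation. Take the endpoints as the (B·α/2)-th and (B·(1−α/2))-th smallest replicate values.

Sorted replicates: 3.39, 3.52, 3.57, 3.59, 3.77, 3.88, 3.99, 4.04, 4.11, 4.12, 4.13, 4.14, 4.15, 4.19, 4.22, 4.23, 4.27, 4.30, 4.31, 4.34, 4.35, 4.42, 4.43, 4.44, 4.46, 4.58, 4.59, 4.60, 4.66, 4.67, 4.69, 4.74, 4.76, 4.80, 4.81, 4.87, 4.91, 4.93, 4.95, 4.98, 4.99, 5.03, 5.06, 5.15, 5.17, 5.22, 5.26, 5.30, 5.42, 5.91
α = 0.08; lower rank = 50 × 0.040 = 2; upper rank = 50 × 0.960 = 48.
The 2nd smallest replicate is 3.52; the 48th is 5.30.

(3.52, 5.30)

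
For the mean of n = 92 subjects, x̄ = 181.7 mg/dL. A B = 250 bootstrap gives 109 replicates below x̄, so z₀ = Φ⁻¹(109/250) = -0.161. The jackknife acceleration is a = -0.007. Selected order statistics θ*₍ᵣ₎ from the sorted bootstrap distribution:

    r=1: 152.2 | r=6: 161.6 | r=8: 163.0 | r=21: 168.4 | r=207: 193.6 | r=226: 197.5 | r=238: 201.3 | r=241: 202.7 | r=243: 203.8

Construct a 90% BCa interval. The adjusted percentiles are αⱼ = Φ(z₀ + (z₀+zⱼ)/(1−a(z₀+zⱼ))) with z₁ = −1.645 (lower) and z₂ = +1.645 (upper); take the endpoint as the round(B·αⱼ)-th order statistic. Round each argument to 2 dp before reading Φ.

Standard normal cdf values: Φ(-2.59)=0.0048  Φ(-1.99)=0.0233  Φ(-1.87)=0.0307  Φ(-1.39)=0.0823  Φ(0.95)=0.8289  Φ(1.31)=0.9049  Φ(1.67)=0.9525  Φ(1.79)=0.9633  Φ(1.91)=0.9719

Lower: z₀ + z₁ = -0.161 + (-1.645) = -1.806; 1 − a(z₀+z₁) = 1 − (-0.007)(-1.806) = 0.9874; argument = -0.161 + (-1.806)/0.9874 = -1.9901 → -1.99.
α₁ = Φ(-1.99) = 0.0233; rank = round(250 × 0.0233) = 6; θ*₍6₎ = 161.6.
Upper: z₀ + z₂ = 1.484; 1 − a(z₀+z₂) = 1.0104; argument = 1.3077 → 1.31; α₂ = 0.9049; rank = 226; θ*₍226₎ = 197.5.

(161.6, 197.5)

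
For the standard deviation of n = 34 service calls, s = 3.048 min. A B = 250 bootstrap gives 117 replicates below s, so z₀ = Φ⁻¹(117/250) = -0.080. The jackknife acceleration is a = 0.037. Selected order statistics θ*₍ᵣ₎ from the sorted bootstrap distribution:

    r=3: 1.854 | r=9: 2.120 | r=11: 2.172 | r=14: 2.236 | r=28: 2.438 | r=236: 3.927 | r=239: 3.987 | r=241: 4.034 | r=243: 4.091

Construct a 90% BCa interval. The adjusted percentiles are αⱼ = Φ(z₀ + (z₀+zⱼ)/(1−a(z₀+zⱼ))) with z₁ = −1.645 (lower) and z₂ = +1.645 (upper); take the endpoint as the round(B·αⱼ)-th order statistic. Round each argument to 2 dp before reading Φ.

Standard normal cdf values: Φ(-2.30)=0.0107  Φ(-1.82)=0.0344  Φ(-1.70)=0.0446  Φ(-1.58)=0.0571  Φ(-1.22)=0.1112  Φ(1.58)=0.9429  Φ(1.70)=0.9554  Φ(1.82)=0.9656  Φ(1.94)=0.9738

(2.172, 3.927)

Lower: z₀ + z₁ = -0.080 + (-1.645) = -1.725; 1 − a(z₀+z₁) = 1 − (0.037)(-1.725) = 1.0638; argument = -0.080 + (-1.725)/1.0638 = -1.7015 → -1.70.
α₁ = Φ(-1.70) = 0.0446; rank = round(250 × 0.0446) = 11; θ*₍11₎ = 2.172.
Upper: z₀ + z₂ = 1.565; 1 − a(z₀+z₂) = 0.9421; argument = 1.5812 → 1.58; α₂ = 0.9429; rank = 236; θ*₍236₎ = 3.927.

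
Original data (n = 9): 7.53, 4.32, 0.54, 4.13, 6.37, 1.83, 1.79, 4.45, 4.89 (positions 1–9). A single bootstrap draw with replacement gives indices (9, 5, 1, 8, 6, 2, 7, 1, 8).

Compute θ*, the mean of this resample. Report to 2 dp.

Resample values: 4.89, 6.37, 7.53, 4.45, 1.83, 4.32, 1.79, 7.53, 4.45.
Mean = (4.89 + 6.37 + 7.53 + 4.45 + 1.83 + 4.32 + 1.79 + 7.53 + 4.45) / 9 = 43.160 / 9 = 4.80

θ* = 4.80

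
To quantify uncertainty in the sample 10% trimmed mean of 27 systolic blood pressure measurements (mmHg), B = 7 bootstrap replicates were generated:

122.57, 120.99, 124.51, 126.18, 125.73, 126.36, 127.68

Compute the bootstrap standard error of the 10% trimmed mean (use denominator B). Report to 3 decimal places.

SE* = 2.173

Bootstrap SE is the standard deviation of the 7 replicate 10% trimmed means.
Mean of replicates: (122.57 + 120.99 + 124.51 + 126.18 + 125.73 + 126.36 + 127.68) / 7 = 874.0200 / 7 = 124.8600
Sum of squared deviations: (−2.2900)² + (−3.8700)² + (−0.3500)² + (+1.3200)² + (+0.8700)² + (+1.5000)² + (+2.8200)² = 33.0452
Variance = 33.0452 / 7 = 4.7207
SE* = √4.7207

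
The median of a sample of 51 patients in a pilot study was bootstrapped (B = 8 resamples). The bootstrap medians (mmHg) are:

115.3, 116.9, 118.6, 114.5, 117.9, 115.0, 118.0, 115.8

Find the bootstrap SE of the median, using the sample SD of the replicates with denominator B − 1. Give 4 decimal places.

SE* = 1.5566

Bootstrap SE is the standard deviation of the 8 replicate medians.
Mean of replicates: (115.3 + 116.9 + 118.6 + 114.5 + 117.9 + 115.0 + 118.0 + 115.8) / 8 = 932.00000 / 8 = 116.50000
Sum of squared deviations: (−1.20000)² + (+0.40000)² + (+2.10000)² + (−2.00000)² + (+1.40000)² + (−1.50000)² + (+1.50000)² + (−0.70000)² = 16.96000
Variance = 16.96000 / 7 = 2.42286
SE* = √2.42286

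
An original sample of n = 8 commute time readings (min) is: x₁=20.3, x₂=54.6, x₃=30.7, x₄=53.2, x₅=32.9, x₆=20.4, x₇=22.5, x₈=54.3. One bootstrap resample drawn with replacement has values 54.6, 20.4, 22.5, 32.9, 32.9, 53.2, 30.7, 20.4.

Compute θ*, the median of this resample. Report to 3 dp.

Sorted: 20.4, 20.4, 22.5, 30.7, 32.9, 32.9, 53.2, 54.6
Median = average of the two middle values = 31.800

θ* = 31.800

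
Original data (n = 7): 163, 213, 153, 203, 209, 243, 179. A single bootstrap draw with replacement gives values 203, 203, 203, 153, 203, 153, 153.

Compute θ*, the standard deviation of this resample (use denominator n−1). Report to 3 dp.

Mean = 181.5714; sum of squared deviations = 4285.7143
s² = 4285.7143 / 6 = 714.2857
s = √714.2857 = 26.726

θ* = 26.726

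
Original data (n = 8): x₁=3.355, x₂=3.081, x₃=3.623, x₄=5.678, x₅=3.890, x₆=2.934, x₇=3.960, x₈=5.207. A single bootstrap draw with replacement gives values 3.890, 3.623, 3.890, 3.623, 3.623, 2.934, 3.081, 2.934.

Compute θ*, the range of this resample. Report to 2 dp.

θ* = 0.96

Range = 3.890 − 2.934 = 0.96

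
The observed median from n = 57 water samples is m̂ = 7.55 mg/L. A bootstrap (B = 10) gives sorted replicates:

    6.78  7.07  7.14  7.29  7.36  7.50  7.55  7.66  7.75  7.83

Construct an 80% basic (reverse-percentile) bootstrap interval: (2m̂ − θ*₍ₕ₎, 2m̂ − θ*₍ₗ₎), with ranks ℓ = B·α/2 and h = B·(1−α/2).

(7.35, 8.32)

Percentile endpoints at ranks 1 and 9: θ*₍1₎ = 6.78, θ*₍9₎ = 7.75.
Basic interval reflects these around m̂:
  lower = 2 × 7.55 − 7.75 = 7.35
  upper = 2 × 7.55 − 6.78 = 8.32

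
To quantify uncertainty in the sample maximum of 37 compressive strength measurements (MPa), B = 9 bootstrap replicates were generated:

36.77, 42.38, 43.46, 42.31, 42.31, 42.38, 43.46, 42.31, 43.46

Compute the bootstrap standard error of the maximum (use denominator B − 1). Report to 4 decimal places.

Bootstrap SE is the standard deviation of the 9 replicate maximums.
Mean of replicates: (36.77 + 42.38 + 43.46 + 42.31 + 42.31 + 42.38 + 43.46 + 42.31 + 43.46) / 9 = 378.84000 / 9 = 42.09333
Sum of squared deviations: (−5.32333)² + (+0.28667)² + (+1.36667)² + (+0.21667)² + (+0.21667)² + (+0.28667)² + (+1.36667)² + (+0.21667)² + (+1.36667)² = 34.24640
Variance = 34.24640 / 8 = 4.28080
SE* = √4.28080

SE* = 2.0690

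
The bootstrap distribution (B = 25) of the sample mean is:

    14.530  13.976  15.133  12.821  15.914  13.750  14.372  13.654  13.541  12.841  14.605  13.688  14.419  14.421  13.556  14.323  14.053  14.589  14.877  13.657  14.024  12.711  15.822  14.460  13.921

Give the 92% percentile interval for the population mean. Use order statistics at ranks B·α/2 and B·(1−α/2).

(12.711, 15.822)

Sorted replicates: 12.711, 12.821, 12.841, 13.541, 13.556, 13.654, 13.657, 13.688, 13.750, 13.921, 13.976, 14.024, 14.053, 14.323, 14.372, 14.419, 14.421, 14.460, 14.530, 14.589, 14.605, 14.877, 15.133, 15.822, 15.914
α = 0.08; lower rank = 25 × 0.040 = 1; upper rank = 25 × 0.960 = 24.
The 1st smallest replicate is 12.711; the 24th is 15.822.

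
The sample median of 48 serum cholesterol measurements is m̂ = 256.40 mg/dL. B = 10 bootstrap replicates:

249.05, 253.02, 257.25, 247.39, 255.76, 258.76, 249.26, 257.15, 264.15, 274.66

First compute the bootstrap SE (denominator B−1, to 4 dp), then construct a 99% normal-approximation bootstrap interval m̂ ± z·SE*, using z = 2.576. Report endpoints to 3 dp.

Mean of replicates = 256.6450; sum of squared deviations = 597.7607; SE* = √(597.7607/9) = 8.1497
Margin = 2.576 × 8.1497 = 20.9936
Interval: 256.40 ± 20.9936

(235.406, 277.394)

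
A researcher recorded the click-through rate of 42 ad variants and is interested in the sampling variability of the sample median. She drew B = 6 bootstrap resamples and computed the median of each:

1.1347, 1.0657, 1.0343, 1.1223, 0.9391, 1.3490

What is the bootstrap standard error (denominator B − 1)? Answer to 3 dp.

SE* = 0.138

Bootstrap SE is the standard deviation of the 6 replicate medians.
Mean of replicates: (1.1347 + 1.0657 + 1.0343 + 1.1223 + 0.9391 + 1.3490) / 6 = 6.64510 / 6 = 1.10752
Sum of squared deviations: (+0.02718)² + (−0.04182)² + (−0.07322)² + (+0.01478)² + (−0.16842)² + (+0.24148)² = 0.09475
Variance = 0.09475 / 5 = 0.01895
SE* = √0.01895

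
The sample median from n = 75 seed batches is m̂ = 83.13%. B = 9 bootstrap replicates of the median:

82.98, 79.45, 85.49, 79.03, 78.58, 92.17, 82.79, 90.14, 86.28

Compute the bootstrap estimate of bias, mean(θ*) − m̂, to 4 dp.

mean(θ*) = (82.98 + 79.45 + 85.49 + 79.03 + 78.58 + 92.17 + 82.79 + 90.14 + 86.28) / 9 = 84.10111
bias = 84.10111 − 83.13

bias = +0.9711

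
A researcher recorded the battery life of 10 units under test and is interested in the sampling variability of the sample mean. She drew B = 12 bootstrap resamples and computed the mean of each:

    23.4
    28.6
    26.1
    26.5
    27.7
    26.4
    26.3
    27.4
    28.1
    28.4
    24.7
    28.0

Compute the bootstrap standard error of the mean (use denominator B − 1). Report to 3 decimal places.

SE* = 1.568

Bootstrap SE is the standard deviation of the 12 replicate means.
Mean of replicates: (23.4 + 28.6 + 26.1 + 26.5 + 27.7 + 26.4 + 26.3 + 27.4 + 28.1 + 28.4 + 24.7 + 28.0) / 12 = 321.6000 / 12 = 26.8000
Sum of squared deviations: (−3.4000)² + (+1.8000)² + (−0.7000)² + (−0.3000)² + (+0.9000)² + (−0.4000)² + (−0.5000)² + (+0.6000)² + (+1.3000)² + (+1.6000)² + (−2.1000)² + (+1.2000)² = 27.0600
Variance = 27.0600 / 11 = 2.4600
SE* = √2.4600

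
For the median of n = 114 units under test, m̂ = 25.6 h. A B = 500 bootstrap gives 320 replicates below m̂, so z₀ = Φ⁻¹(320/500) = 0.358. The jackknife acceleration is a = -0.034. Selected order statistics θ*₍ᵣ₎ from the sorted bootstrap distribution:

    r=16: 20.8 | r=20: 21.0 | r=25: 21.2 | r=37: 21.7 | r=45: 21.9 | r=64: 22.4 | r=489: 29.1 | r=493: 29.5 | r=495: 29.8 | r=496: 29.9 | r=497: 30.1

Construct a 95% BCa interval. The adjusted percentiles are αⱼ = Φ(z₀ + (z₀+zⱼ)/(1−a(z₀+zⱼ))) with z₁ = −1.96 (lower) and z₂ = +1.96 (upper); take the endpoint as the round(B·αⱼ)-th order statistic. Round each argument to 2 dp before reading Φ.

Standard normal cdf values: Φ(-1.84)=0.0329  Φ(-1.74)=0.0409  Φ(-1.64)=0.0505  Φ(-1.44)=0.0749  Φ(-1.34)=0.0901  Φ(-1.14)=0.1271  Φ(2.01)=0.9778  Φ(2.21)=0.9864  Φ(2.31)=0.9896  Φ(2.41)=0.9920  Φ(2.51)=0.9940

Lower: z₀ + z₁ = 0.358 + (-1.960) = -1.602; 1 − a(z₀+z₁) = 1 − (-0.034)(-1.602) = 0.9455; argument = 0.358 + (-1.602)/0.9455 = -1.3363 → -1.34.
α₁ = Φ(-1.34) = 0.0901; rank = round(500 × 0.0901) = 45; θ*₍45₎ = 21.9.
Upper: z₀ + z₂ = 2.318; 1 − a(z₀+z₂) = 1.0788; argument = 2.5067 → 2.51; α₂ = 0.9940; rank = 497; θ*₍497₎ = 30.1.

(21.9, 30.1)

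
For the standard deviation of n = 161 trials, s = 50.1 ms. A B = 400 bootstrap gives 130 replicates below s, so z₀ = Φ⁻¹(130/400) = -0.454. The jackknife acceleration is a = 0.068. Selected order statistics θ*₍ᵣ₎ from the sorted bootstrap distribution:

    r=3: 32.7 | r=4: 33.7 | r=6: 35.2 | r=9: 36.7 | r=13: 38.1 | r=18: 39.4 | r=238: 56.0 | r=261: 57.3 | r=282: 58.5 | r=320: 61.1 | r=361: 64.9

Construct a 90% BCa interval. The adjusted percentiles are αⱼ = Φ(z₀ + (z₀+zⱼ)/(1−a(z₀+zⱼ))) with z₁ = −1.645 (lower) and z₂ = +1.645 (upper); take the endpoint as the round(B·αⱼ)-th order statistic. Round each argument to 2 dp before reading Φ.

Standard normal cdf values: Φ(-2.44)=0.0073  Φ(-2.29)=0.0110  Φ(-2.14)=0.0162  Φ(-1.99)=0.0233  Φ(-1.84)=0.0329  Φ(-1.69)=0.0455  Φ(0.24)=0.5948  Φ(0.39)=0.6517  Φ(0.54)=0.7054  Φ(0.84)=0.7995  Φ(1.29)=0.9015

(33.7, 61.1)

Lower: z₀ + z₁ = -0.454 + (-1.645) = -2.099; 1 − a(z₀+z₁) = 1 − (0.068)(-2.099) = 1.1427; argument = -0.454 + (-2.099)/1.1427 = -2.2908 → -2.29.
α₁ = Φ(-2.29) = 0.0110; rank = round(400 × 0.0110) = 4; θ*₍4₎ = 33.7.
Upper: z₀ + z₂ = 1.191; 1 − a(z₀+z₂) = 0.9190; argument = 0.8420 → 0.84; α₂ = 0.7995; rank = 320; θ*₍320₎ = 61.1.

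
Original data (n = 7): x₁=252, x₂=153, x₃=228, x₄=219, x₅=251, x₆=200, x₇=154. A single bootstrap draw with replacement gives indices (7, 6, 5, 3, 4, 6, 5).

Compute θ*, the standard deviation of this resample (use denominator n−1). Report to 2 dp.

θ* = 34.03

Resample values: 154, 200, 251, 228, 219, 200, 251.
Mean = 214.7143; sum of squared deviations = 6947.4286
s² = 6947.4286 / 6 = 1157.9048
s = √1157.9048 = 34.03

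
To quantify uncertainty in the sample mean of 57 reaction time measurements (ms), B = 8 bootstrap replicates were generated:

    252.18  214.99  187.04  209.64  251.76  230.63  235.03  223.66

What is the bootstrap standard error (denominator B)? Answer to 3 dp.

SE* = 20.503

Bootstrap SE is the standard deviation of the 8 replicate means.
Mean of replicates: (252.18 + 214.99 + 187.04 + 209.64 + 251.76 + 230.63 + 235.03 + 223.66) / 8 = 1804.9300 / 8 = 225.6163
Sum of squared deviations: (+26.5637)² + (−10.6262)² + (−38.5763)² + (−15.9763)² + (+26.1437)² + (+5.0137)² + (+9.4137)² + (−1.9563)² = 3362.9966
Variance = 3362.9966 / 8 = 420.3746
SE* = √420.3746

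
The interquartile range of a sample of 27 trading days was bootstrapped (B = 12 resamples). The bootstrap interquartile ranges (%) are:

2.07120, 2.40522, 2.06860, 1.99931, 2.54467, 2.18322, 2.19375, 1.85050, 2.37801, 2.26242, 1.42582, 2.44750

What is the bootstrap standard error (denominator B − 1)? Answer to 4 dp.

SE* = 0.3055

Bootstrap SE is the standard deviation of the 12 replicate interquartile ranges.
Mean of replicates: (2.07120 + 2.40522 + 2.06860 + 1.99931 + 2.54467 + 2.18322 + 2.19375 + 1.85050 + 2.37801 + 2.26242 + 1.42582 + 2.44750) / 12 = 25.830220 / 12 = 2.152518
Sum of squared deviations: (−0.081318)² + (+0.252702)² + (−0.083918)² + (−0.153208)² + (+0.392152)² + (+0.030702)² + (+0.041232)² + (−0.302018)² + (+0.225492)² + (+0.109902)² + (−0.726698)² + (+0.294982)² = 1.026656
Variance = 1.026656 / 11 = 0.093332
SE* = √0.093332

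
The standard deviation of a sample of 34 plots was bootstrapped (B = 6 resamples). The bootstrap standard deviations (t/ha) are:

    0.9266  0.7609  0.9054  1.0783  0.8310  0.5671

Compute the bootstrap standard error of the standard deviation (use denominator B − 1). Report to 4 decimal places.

SE* = 0.1728

Bootstrap SE is the standard deviation of the 6 replicate standard deviations.
Mean of replicates: (0.9266 + 0.7609 + 0.9054 + 1.0783 + 0.8310 + 0.5671) / 6 = 5.06930 / 6 = 0.84488
Sum of squared deviations: (+0.08172)² + (−0.08398)² + (+0.06052)² + (+0.23342)² + (−0.01388)² + (−0.27778)² = 0.14923
Variance = 0.14923 / 5 = 0.02985
SE* = √0.02985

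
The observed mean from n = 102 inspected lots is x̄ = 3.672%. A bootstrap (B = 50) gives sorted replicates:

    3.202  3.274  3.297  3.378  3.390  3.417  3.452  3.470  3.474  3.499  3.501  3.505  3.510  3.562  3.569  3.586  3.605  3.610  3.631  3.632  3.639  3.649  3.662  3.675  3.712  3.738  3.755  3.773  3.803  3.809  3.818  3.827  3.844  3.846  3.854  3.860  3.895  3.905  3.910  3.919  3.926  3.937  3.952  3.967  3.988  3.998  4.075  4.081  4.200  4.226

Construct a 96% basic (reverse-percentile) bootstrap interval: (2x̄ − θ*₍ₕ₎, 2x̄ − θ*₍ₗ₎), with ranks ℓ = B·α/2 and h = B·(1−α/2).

Percentile endpoints at ranks 1 and 49: θ*₍1₎ = 3.202, θ*₍49₎ = 4.200.
Basic interval reflects these around x̄:
  lower = 2 × 3.672 − 4.200 = 3.144
  upper = 2 × 3.672 − 3.202 = 4.142

(3.144, 4.142)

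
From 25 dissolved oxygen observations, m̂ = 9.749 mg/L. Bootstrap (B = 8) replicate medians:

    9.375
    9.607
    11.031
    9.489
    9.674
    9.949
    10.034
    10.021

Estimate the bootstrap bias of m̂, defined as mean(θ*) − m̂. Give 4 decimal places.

bias = +0.1485

mean(θ*) = (9.375 + 9.607 + 11.031 + 9.489 + 9.674 + 9.949 + 10.034 + 10.021) / 8 = 9.89750
bias = 9.89750 − 9.749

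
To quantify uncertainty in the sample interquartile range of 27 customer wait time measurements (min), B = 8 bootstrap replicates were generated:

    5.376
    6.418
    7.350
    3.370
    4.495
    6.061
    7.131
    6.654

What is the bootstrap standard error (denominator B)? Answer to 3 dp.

Bootstrap SE is the standard deviation of the 8 replicate interquartile ranges.
Mean of replicates: (5.376 + 6.418 + 7.350 + 3.370 + 4.495 + 6.061 + 7.131 + 6.654) / 8 = 46.8550 / 8 = 5.8569
Sum of squared deviations: (−0.4809)² + (+0.5611)² + (+1.4931)² + (−2.4869)² + (−1.3619)² + (+0.2041)² + (+1.2741)² + (+0.7971)² = 13.1152
Variance = 13.1152 / 8 = 1.6394
SE* = √1.6394

SE* = 1.280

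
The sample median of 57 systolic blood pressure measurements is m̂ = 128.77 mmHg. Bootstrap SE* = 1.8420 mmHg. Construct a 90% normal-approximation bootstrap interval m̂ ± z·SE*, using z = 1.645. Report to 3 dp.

(125.740, 131.800)

Margin = 1.645 × 1.8420 = 3.0301
Interval: 128.77 ± 3.0301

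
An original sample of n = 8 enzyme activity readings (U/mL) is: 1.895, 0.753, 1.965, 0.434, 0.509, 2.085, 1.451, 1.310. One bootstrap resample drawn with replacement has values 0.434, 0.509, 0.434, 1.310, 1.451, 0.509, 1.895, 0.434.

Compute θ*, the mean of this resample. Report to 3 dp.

Mean = (0.434 + 0.509 + 0.434 + 1.310 + 1.451 + 0.509 + 1.895 + 0.434) / 8 = 6.9760 / 8 = 0.872

θ* = 0.872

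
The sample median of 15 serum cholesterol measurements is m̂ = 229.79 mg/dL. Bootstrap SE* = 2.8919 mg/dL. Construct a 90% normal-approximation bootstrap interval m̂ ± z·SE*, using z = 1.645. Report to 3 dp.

Margin = 1.645 × 2.8919 = 4.7572
Interval: 229.79 ± 4.7572

(225.033, 234.547)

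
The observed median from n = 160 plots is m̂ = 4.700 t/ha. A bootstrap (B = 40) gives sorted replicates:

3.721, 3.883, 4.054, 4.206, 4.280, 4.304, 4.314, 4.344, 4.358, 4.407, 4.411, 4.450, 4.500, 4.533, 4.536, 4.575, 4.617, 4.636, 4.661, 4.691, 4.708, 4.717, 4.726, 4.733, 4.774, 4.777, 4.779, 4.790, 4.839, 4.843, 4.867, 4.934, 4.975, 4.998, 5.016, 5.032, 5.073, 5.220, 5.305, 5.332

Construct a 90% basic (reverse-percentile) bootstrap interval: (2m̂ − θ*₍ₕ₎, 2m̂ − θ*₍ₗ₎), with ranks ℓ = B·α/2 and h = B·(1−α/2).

(4.180, 5.517)

Percentile endpoints at ranks 2 and 38: θ*₍2₎ = 3.883, θ*₍38₎ = 5.220.
Basic interval reflects these around m̂:
  lower = 2 × 4.700 − 5.220 = 4.180
  upper = 2 × 4.700 − 3.883 = 5.517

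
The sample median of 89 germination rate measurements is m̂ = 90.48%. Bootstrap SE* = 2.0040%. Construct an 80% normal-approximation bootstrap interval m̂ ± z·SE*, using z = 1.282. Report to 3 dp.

Margin = 1.282 × 2.0040 = 2.5691
Interval: 90.48 ± 2.5691

(87.911, 93.049)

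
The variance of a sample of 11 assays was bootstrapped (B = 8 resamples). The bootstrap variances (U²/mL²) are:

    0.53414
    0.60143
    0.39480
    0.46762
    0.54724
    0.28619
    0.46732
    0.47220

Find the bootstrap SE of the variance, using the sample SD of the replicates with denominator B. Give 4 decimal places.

SE* = 0.0914

Bootstrap SE is the standard deviation of the 8 replicate variances.
Mean of replicates: (0.53414 + 0.60143 + 0.39480 + 0.46762 + 0.54724 + 0.28619 + 0.46732 + 0.47220) / 8 = 3.770940 / 8 = 0.471367
Sum of squared deviations: (+0.062772)² + (+0.130063)² + (−0.076568)² + (−0.003748)² + (+0.075872)² + (−0.185177)² + (−0.004047)² + (+0.000833)² = 0.066798
Variance = 0.066798 / 8 = 0.008350
SE* = √0.008350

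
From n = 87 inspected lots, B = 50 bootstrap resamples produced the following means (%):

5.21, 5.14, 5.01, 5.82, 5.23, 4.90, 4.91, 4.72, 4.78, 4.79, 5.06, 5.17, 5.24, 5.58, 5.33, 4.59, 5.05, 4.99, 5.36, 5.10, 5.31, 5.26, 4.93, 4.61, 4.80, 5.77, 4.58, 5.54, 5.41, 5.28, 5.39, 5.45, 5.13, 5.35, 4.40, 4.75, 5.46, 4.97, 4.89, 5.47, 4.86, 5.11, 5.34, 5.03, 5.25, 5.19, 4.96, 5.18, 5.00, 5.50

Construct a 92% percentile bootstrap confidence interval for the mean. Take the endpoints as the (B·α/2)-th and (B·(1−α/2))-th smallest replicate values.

Sorted replicates: 4.40, 4.58, 4.59, 4.61, 4.72, 4.75, 4.78, 4.79, 4.80, 4.86, 4.89, 4.90, 4.91, 4.93, 4.96, 4.97, 4.99, 5.00, 5.01, 5.03, 5.05, 5.06, 5.10, 5.11, 5.13, 5.14, 5.17, 5.18, 5.19, 5.21, 5.23, 5.24, 5.25, 5.26, 5.28, 5.31, 5.33, 5.34, 5.35, 5.36, 5.39, 5.41, 5.45, 5.46, 5.47, 5.50, 5.54, 5.58, 5.77, 5.82
α = 0.08; lower rank = 50 × 0.040 = 2; upper rank = 50 × 0.960 = 48.
The 2nd smallest replicate is 4.58; the 48th is 5.58.

(4.58, 5.58)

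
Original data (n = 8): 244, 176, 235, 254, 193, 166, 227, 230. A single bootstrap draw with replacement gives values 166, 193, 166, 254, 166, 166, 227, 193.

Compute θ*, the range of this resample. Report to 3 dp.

θ* = 88.000

Range = 254 − 166 = 88.000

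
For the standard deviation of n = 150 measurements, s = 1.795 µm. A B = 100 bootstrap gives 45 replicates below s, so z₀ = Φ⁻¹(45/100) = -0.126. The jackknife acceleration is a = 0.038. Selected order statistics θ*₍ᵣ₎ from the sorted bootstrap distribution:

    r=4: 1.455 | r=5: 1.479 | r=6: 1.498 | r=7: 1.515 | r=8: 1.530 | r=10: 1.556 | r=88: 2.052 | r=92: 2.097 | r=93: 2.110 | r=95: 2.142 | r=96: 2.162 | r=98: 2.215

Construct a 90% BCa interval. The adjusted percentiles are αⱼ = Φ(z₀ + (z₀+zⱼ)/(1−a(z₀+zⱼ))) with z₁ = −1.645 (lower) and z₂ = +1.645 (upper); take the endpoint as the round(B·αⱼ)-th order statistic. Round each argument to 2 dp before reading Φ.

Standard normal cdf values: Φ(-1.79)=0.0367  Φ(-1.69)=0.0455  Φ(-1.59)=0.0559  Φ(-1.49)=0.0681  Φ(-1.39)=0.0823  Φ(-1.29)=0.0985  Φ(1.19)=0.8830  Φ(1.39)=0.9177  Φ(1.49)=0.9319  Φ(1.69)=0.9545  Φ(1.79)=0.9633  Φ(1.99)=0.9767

(1.455, 2.110)

Lower: z₀ + z₁ = -0.126 + (-1.645) = -1.771; 1 − a(z₀+z₁) = 1 − (0.038)(-1.771) = 1.0673; argument = -0.126 + (-1.771)/1.0673 = -1.7853 → -1.79.
α₁ = Φ(-1.79) = 0.0367; rank = round(100 × 0.0367) = 4; θ*₍4₎ = 1.455.
Upper: z₀ + z₂ = 1.519; 1 − a(z₀+z₂) = 0.9423; argument = 1.4861 → 1.49; α₂ = 0.9319; rank = 93; θ*₍93₎ = 2.110.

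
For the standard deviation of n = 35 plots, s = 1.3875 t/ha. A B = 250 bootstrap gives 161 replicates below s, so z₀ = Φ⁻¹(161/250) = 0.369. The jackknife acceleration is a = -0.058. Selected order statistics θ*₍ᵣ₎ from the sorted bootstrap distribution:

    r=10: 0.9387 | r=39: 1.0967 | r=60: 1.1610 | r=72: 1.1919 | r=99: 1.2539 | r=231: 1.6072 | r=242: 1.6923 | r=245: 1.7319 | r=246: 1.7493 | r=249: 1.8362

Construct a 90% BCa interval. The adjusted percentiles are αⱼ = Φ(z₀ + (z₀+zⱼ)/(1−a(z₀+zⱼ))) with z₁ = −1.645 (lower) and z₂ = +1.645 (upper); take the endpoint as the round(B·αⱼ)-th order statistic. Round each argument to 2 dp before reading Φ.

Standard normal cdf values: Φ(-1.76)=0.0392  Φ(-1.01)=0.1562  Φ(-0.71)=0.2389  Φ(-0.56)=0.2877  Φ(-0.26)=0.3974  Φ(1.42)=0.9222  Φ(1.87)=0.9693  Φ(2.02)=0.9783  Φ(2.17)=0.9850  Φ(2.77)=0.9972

Lower: z₀ + z₁ = 0.369 + (-1.645) = -1.276; 1 − a(z₀+z₁) = 1 − (-0.058)(-1.276) = 0.9260; argument = 0.369 + (-1.276)/0.9260 = -1.0090 → -1.01.
α₁ = Φ(-1.01) = 0.1562; rank = round(250 × 0.1562) = 39; θ*₍39₎ = 1.0967.
Upper: z₀ + z₂ = 2.014; 1 − a(z₀+z₂) = 1.1168; argument = 2.1723 → 2.17; α₂ = 0.9850; rank = 246; θ*₍246₎ = 1.7493.

(1.0967, 1.7493)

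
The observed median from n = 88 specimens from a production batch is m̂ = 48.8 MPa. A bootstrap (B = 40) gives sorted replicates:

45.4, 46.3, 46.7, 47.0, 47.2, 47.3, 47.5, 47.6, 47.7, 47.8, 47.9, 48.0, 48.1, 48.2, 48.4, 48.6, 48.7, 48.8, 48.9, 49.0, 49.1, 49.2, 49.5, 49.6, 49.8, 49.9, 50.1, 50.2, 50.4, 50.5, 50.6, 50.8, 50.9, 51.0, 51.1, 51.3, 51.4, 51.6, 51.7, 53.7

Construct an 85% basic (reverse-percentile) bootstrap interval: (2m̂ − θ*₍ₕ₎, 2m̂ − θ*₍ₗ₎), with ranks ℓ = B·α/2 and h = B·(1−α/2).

Percentile endpoints at ranks 3 and 37: θ*₍3₎ = 46.7, θ*₍37₎ = 51.4.
Basic interval reflects these around m̂:
  lower = 2 × 48.8 − 51.4 = 46.2
  upper = 2 × 48.8 − 46.7 = 50.9

(46.2, 50.9)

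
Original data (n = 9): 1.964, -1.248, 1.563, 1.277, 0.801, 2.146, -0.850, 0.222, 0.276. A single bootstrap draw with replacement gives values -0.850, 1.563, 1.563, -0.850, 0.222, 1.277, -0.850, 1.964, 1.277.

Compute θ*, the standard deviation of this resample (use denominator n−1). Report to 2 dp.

Mean = 0.5907; sum of squared deviations = 11.0815
s² = 11.0815 / 8 = 1.3852
s = √1.3852 = 1.18

θ* = 1.18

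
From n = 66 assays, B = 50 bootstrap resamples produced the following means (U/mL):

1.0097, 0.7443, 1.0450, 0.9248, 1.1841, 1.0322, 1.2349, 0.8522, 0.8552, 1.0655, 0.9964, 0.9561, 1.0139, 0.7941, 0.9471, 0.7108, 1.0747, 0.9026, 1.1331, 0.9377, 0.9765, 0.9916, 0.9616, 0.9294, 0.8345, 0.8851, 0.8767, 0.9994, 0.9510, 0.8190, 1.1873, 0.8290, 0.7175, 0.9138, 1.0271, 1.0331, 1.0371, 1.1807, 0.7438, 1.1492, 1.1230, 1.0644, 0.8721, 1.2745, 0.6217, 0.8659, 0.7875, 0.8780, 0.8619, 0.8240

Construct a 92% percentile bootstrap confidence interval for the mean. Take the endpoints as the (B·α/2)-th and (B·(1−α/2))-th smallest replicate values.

Sorted replicates: 0.6217, 0.7108, 0.7175, 0.7438, 0.7443, 0.7875, 0.7941, 0.8190, 0.8240, 0.8290, 0.8345, 0.8522, 0.8552, 0.8619, 0.8659, 0.8721, 0.8767, 0.8780, 0.8851, 0.9026, 0.9138, 0.9248, 0.9294, 0.9377, 0.9471, 0.9510, 0.9561, 0.9616, 0.9765, 0.9916, 0.9964, 0.9994, 1.0097, 1.0139, 1.0271, 1.0322, 1.0331, 1.0371, 1.0450, 1.0644, 1.0655, 1.0747, 1.1230, 1.1331, 1.1492, 1.1807, 1.1841, 1.1873, 1.2349, 1.2745
α = 0.08; lower rank = 50 × 0.040 = 2; upper rank = 50 × 0.960 = 48.
The 2nd smallest replicate is 0.7108; the 48th is 1.1873.

(0.7108, 1.1873)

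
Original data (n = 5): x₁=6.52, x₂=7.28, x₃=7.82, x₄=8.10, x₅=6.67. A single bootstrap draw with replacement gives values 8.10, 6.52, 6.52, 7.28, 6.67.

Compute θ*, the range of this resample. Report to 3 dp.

θ* = 1.580

Range = 8.10 − 6.52 = 1.580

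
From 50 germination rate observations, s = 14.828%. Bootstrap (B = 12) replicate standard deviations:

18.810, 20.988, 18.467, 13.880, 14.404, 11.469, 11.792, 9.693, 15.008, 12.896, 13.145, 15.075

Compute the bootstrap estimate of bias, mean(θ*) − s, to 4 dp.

mean(θ*) = (18.810 + 20.988 + 18.467 + 13.880 + 14.404 + 11.469 + 11.792 + 9.693 + 15.008 + 12.896 + 13.145 + 15.075) / 12 = 14.63558
bias = 14.63558 − 14.828

bias = −0.1924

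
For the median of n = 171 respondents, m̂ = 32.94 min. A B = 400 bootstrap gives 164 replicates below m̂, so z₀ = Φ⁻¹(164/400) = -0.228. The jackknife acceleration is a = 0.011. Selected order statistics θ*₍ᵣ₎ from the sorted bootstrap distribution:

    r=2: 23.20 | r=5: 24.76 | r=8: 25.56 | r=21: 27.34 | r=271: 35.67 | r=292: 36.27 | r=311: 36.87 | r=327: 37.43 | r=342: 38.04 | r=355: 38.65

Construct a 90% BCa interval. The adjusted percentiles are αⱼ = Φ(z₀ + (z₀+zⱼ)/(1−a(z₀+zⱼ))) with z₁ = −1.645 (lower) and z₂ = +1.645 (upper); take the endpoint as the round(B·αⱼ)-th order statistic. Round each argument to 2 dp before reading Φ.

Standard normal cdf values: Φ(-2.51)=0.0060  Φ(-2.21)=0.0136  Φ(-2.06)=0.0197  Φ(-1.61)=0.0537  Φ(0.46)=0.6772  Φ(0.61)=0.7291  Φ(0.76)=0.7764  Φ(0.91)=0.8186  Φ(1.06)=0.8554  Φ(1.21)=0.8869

Lower: z₀ + z₁ = -0.228 + (-1.645) = -1.873; 1 − a(z₀+z₁) = 1 − (0.011)(-1.873) = 1.0206; argument = -0.228 + (-1.873)/1.0206 = -2.0632 → -2.06.
α₁ = Φ(-2.06) = 0.0197; rank = round(400 × 0.0197) = 8; θ*₍8₎ = 25.56.
Upper: z₀ + z₂ = 1.417; 1 − a(z₀+z₂) = 0.9844; argument = 1.2114 → 1.21; α₂ = 0.8869; rank = 355; θ*₍355₎ = 38.65.

(25.56, 38.65)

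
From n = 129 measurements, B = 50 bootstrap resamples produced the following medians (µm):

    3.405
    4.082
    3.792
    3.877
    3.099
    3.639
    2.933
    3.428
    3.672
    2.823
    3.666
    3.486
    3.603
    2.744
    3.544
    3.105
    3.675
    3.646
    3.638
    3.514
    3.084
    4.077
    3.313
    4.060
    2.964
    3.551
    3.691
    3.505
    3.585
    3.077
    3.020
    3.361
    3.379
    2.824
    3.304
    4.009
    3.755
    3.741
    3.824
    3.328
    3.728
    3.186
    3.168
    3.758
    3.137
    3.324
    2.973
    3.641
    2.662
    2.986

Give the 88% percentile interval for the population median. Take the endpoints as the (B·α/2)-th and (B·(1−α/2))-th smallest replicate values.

(2.823, 4.009)

Sorted replicates: 2.662, 2.744, 2.823, 2.824, 2.933, 2.964, 2.973, 2.986, 3.020, 3.077, 3.084, 3.099, 3.105, 3.137, 3.168, 3.186, 3.304, 3.313, 3.324, 3.328, 3.361, 3.379, 3.405, 3.428, 3.486, 3.505, 3.514, 3.544, 3.551, 3.585, 3.603, 3.638, 3.639, 3.641, 3.646, 3.666, 3.672, 3.675, 3.691, 3.728, 3.741, 3.755, 3.758, 3.792, 3.824, 3.877, 4.009, 4.060, 4.077, 4.082
α = 0.12; lower rank = 50 × 0.060 = 3; upper rank = 50 × 0.940 = 47.
The 3rd smallest replicate is 2.823; the 47th is 4.009.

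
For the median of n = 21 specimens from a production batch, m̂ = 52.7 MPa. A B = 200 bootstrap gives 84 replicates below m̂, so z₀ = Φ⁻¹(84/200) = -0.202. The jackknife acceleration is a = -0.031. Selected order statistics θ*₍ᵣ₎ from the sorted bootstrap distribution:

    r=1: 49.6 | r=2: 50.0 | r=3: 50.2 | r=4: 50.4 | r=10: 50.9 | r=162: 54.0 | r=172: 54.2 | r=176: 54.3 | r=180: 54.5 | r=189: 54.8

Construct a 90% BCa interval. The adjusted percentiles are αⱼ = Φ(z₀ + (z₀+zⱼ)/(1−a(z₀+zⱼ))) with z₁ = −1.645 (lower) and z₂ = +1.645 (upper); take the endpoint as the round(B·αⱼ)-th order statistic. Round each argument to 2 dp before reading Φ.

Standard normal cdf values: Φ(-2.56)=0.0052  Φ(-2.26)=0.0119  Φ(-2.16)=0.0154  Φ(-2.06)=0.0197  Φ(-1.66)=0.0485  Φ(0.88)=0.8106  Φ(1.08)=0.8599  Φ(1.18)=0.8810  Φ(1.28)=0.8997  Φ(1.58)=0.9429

(50.2, 54.3)

Lower: z₀ + z₁ = -0.202 + (-1.645) = -1.847; 1 − a(z₀+z₁) = 1 − (-0.031)(-1.847) = 0.9427; argument = -0.202 + (-1.847)/0.9427 = -2.1612 → -2.16.
α₁ = Φ(-2.16) = 0.0154; rank = round(200 × 0.0154) = 3; θ*₍3₎ = 50.2.
Upper: z₀ + z₂ = 1.443; 1 − a(z₀+z₂) = 1.0447; argument = 1.1792 → 1.18; α₂ = 0.8810; rank = 176; θ*₍176₎ = 54.3.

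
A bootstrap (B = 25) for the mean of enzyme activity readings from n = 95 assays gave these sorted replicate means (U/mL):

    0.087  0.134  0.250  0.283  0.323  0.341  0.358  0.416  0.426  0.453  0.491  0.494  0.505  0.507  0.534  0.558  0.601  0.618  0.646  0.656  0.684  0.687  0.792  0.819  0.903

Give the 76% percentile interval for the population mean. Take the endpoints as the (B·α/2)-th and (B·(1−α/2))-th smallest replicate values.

(0.250, 0.687)

α = 0.24; lower rank = 25 × 0.120 = 3; upper rank = 25 × 0.880 = 22.
The 3rd smallest replicate is 0.250; the 22nd is 0.687.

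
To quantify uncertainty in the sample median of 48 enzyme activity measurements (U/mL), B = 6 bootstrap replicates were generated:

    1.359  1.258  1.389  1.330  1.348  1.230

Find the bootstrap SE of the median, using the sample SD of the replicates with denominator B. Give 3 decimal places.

SE* = 0.056

Bootstrap SE is the standard deviation of the 6 replicate medians.
Mean of replicates: (1.359 + 1.258 + 1.389 + 1.330 + 1.348 + 1.230) / 6 = 7.91400 / 6 = 1.31900
Sum of squared deviations: (+0.04000)² + (−0.06100)² + (+0.07000)² + (+0.01100)² + (+0.02900)² + (−0.08900)² = 0.01910
Variance = 0.01910 / 6 = 0.00318
SE* = √0.00318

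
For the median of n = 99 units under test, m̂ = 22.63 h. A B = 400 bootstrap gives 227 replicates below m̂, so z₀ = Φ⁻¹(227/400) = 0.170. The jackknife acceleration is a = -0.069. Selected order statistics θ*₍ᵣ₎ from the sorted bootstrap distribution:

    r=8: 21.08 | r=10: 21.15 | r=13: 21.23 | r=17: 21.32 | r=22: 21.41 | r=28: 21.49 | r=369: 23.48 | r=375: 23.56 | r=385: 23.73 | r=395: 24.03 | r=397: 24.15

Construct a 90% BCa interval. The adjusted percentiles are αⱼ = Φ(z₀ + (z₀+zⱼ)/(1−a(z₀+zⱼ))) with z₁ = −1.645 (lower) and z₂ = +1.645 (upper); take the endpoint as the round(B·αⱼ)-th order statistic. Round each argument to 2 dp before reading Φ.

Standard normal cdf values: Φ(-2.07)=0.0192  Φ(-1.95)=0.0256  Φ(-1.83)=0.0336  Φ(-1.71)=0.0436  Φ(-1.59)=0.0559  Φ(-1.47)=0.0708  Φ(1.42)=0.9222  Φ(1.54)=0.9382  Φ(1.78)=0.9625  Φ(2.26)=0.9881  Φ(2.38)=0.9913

Lower: z₀ + z₁ = 0.170 + (-1.645) = -1.475; 1 − a(z₀+z₁) = 1 − (-0.069)(-1.475) = 0.8982; argument = 0.170 + (-1.475)/0.8982 = -1.4721 → -1.47.
α₁ = Φ(-1.47) = 0.0708; rank = round(400 × 0.0708) = 28; θ*₍28₎ = 21.49.
Upper: z₀ + z₂ = 1.815; 1 − a(z₀+z₂) = 1.1252; argument = 1.7830 → 1.78; α₂ = 0.9625; rank = 385; θ*₍385₎ = 23.73.

(21.49, 23.73)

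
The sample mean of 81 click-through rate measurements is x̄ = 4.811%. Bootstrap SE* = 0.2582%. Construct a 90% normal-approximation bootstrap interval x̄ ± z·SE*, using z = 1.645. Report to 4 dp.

Margin = 1.645 × 0.2582 = 0.42474
Interval: 4.811 ± 0.42474

(4.3863, 5.2357)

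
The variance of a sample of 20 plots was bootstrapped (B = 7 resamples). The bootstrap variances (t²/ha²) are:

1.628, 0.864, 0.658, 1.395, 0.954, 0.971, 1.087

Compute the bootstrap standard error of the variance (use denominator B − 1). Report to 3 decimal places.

SE* = 0.330

Bootstrap SE is the standard deviation of the 7 replicate variances.
Mean of replicates: (1.628 + 0.864 + 0.658 + 1.395 + 0.954 + 0.971 + 1.087) / 7 = 7.5570 / 7 = 1.0796
Sum of squared deviations: (+0.5484)² + (−0.2156)² + (−0.4216)² + (+0.3154)² + (−0.1256)² + (−0.1086)² + (+0.0074)² = 0.6521
Variance = 0.6521 / 6 = 0.1087
SE* = √0.1087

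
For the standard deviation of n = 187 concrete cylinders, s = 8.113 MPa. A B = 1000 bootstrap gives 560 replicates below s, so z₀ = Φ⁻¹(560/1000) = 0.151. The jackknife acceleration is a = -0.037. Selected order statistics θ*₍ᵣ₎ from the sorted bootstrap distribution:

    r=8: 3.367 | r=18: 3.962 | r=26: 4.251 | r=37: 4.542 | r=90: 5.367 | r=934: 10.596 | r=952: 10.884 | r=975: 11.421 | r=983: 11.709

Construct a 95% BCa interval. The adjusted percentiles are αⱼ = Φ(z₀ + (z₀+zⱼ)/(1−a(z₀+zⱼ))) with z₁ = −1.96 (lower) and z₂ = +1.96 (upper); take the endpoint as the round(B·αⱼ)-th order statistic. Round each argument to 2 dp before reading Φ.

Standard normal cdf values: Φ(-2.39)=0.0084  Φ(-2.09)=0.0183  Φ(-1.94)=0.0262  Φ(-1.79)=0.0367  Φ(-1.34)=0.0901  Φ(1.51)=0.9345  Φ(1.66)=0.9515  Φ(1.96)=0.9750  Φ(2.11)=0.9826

(4.542, 11.709)

Lower: z₀ + z₁ = 0.151 + (-1.960) = -1.809; 1 − a(z₀+z₁) = 1 − (-0.037)(-1.809) = 0.9331; argument = 0.151 + (-1.809)/0.9331 = -1.7878 → -1.79.
α₁ = Φ(-1.79) = 0.0367; rank = round(1000 × 0.0367) = 37; θ*₍37₎ = 4.542.
Upper: z₀ + z₂ = 2.111; 1 − a(z₀+z₂) = 1.0781; argument = 2.1091 → 2.11; α₂ = 0.9826; rank = 983; θ*₍983₎ = 11.709.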